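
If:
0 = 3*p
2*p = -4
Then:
No Solution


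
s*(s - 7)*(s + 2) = s^3 - 5*s^2 - 14*s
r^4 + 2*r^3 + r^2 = r^2*(r + 1)^2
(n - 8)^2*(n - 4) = n^3 - 20*n^2 + 128*n - 256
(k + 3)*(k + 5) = k^2 + 8*k + 15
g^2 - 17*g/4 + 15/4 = (g - 3)*(g - 5/4)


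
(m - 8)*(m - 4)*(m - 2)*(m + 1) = m^4 - 13*m^3 + 42*m^2 - 8*m - 64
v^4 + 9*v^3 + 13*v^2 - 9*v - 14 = (v - 1)*(v + 1)*(v + 2)*(v + 7)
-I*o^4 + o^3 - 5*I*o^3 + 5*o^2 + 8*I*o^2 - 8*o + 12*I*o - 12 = (o - 2)*(o + 6)*(o + I)*(-I*o - I)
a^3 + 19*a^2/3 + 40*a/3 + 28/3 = (a + 2)^2*(a + 7/3)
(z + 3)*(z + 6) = z^2 + 9*z + 18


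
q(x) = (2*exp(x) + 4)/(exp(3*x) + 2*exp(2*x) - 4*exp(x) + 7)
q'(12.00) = 0.00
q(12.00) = 0.00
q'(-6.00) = 0.00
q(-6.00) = 0.57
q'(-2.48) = 0.05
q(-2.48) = 0.62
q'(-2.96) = 0.03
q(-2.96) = 0.60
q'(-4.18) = 0.01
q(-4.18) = 0.58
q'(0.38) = -0.80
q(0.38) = 0.81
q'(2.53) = -0.03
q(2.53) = 0.01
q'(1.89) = -0.10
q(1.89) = 0.05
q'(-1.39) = 0.16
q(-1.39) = 0.73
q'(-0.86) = 0.26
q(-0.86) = 0.84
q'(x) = (2*exp(x) + 4)*(-3*exp(3*x) - 4*exp(2*x) + 4*exp(x))/(exp(3*x) + 2*exp(2*x) - 4*exp(x) + 7)^2 + 2*exp(x)/(exp(3*x) + 2*exp(2*x) - 4*exp(x) + 7)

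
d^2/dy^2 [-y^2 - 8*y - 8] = -2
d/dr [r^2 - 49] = 2*r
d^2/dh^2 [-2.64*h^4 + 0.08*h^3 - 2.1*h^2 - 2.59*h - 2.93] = -31.68*h^2 + 0.48*h - 4.2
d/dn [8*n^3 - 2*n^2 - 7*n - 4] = 24*n^2 - 4*n - 7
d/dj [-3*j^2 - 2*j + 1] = -6*j - 2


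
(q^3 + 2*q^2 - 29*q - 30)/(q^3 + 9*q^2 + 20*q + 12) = (q - 5)/(q + 2)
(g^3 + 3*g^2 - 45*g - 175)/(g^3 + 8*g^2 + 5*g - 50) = (g - 7)/(g - 2)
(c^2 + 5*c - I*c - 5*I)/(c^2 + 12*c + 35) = (c - I)/(c + 7)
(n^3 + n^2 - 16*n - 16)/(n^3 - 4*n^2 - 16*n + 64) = (n + 1)/(n - 4)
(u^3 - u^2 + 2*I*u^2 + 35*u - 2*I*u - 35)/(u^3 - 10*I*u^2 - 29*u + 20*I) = (u^2 + u*(-1 + 7*I) - 7*I)/(u^2 - 5*I*u - 4)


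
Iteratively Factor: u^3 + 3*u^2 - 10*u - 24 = (u - 3)*(u^2 + 6*u + 8) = (u - 3)*(u + 2)*(u + 4)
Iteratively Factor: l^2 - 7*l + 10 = (l - 5)*(l - 2)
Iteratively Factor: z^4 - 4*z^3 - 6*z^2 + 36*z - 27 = (z + 3)*(z^3 - 7*z^2 + 15*z - 9) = (z - 1)*(z + 3)*(z^2 - 6*z + 9) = (z - 3)*(z - 1)*(z + 3)*(z - 3)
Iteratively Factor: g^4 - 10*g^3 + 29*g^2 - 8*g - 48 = (g - 4)*(g^3 - 6*g^2 + 5*g + 12) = (g - 4)^2*(g^2 - 2*g - 3) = (g - 4)^2*(g - 3)*(g + 1)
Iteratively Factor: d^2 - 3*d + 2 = (d - 2)*(d - 1)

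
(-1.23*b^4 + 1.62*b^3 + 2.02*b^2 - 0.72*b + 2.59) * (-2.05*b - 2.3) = 2.5215*b^5 - 0.492*b^4 - 7.867*b^3 - 3.17*b^2 - 3.6535*b - 5.957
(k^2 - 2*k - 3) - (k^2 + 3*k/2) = -7*k/2 - 3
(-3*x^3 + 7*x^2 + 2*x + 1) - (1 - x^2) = -3*x^3 + 8*x^2 + 2*x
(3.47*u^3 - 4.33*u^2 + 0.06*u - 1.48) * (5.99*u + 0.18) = 20.7853*u^4 - 25.3121*u^3 - 0.42*u^2 - 8.8544*u - 0.2664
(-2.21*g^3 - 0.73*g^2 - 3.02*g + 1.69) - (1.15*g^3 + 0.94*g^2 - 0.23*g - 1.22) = -3.36*g^3 - 1.67*g^2 - 2.79*g + 2.91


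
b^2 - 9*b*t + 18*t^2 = (b - 6*t)*(b - 3*t)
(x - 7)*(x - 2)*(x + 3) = x^3 - 6*x^2 - 13*x + 42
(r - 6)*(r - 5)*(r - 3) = r^3 - 14*r^2 + 63*r - 90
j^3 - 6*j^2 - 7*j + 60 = (j - 5)*(j - 4)*(j + 3)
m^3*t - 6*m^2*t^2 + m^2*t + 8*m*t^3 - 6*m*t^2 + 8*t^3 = (m - 4*t)*(m - 2*t)*(m*t + t)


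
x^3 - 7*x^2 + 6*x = x*(x - 6)*(x - 1)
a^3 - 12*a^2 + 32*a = a*(a - 8)*(a - 4)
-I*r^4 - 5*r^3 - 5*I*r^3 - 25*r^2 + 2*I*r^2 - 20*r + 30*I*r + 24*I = (r + 4)*(r - 3*I)*(r - 2*I)*(-I*r - I)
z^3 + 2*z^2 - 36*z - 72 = (z - 6)*(z + 2)*(z + 6)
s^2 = s^2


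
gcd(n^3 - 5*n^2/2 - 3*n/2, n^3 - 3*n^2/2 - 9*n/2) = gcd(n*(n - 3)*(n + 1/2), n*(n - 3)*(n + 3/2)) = n^2 - 3*n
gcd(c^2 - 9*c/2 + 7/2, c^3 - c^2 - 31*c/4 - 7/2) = c - 7/2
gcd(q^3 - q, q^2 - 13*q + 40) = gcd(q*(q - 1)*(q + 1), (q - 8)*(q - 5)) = 1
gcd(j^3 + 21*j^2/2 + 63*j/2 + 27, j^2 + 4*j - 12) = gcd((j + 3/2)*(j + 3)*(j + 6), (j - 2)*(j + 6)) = j + 6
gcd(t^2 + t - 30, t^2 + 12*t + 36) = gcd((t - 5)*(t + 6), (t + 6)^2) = t + 6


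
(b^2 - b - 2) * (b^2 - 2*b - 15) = b^4 - 3*b^3 - 15*b^2 + 19*b + 30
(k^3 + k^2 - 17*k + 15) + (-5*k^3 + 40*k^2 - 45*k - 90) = -4*k^3 + 41*k^2 - 62*k - 75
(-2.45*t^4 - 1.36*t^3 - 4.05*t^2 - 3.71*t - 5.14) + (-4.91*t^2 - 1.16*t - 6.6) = -2.45*t^4 - 1.36*t^3 - 8.96*t^2 - 4.87*t - 11.74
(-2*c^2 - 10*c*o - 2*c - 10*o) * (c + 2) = -2*c^3 - 10*c^2*o - 6*c^2 - 30*c*o - 4*c - 20*o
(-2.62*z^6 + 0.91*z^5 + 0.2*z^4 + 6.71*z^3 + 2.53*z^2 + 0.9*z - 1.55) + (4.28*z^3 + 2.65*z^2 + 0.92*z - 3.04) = -2.62*z^6 + 0.91*z^5 + 0.2*z^4 + 10.99*z^3 + 5.18*z^2 + 1.82*z - 4.59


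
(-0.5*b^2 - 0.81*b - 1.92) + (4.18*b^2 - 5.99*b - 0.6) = 3.68*b^2 - 6.8*b - 2.52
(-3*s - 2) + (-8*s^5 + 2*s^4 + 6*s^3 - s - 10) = -8*s^5 + 2*s^4 + 6*s^3 - 4*s - 12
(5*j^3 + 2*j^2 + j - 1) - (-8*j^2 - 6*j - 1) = 5*j^3 + 10*j^2 + 7*j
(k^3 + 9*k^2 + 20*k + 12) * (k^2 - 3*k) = k^5 + 6*k^4 - 7*k^3 - 48*k^2 - 36*k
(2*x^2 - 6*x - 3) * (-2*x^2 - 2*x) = -4*x^4 + 8*x^3 + 18*x^2 + 6*x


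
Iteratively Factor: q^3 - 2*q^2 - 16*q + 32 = (q + 4)*(q^2 - 6*q + 8) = (q - 4)*(q + 4)*(q - 2)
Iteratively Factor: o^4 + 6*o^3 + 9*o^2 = (o)*(o^3 + 6*o^2 + 9*o) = o*(o + 3)*(o^2 + 3*o) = o^2*(o + 3)*(o + 3)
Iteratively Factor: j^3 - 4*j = (j - 2)*(j^2 + 2*j) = j*(j - 2)*(j + 2)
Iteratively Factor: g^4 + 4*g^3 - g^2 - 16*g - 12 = (g + 3)*(g^3 + g^2 - 4*g - 4) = (g + 2)*(g + 3)*(g^2 - g - 2) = (g + 1)*(g + 2)*(g + 3)*(g - 2)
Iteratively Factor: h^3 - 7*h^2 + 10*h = (h - 5)*(h^2 - 2*h) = (h - 5)*(h - 2)*(h)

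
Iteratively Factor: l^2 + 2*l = (l + 2)*(l)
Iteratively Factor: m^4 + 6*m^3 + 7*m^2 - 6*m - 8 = (m + 1)*(m^3 + 5*m^2 + 2*m - 8) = (m + 1)*(m + 4)*(m^2 + m - 2) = (m - 1)*(m + 1)*(m + 4)*(m + 2)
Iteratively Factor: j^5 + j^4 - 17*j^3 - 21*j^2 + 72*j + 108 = (j + 2)*(j^4 - j^3 - 15*j^2 + 9*j + 54) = (j + 2)^2*(j^3 - 3*j^2 - 9*j + 27) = (j - 3)*(j + 2)^2*(j^2 - 9) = (j - 3)*(j + 2)^2*(j + 3)*(j - 3)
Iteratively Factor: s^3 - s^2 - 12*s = (s)*(s^2 - s - 12) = s*(s - 4)*(s + 3)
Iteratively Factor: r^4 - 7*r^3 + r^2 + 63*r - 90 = (r - 2)*(r^3 - 5*r^2 - 9*r + 45) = (r - 3)*(r - 2)*(r^2 - 2*r - 15) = (r - 5)*(r - 3)*(r - 2)*(r + 3)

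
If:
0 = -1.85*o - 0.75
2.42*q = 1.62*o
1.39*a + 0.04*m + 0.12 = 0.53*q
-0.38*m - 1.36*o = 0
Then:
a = -0.23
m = 1.45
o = -0.41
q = -0.27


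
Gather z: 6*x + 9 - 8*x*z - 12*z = 6*x + z*(-8*x - 12) + 9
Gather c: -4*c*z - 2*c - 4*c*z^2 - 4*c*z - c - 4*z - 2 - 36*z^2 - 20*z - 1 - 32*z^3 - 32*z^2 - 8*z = c*(-4*z^2 - 8*z - 3) - 32*z^3 - 68*z^2 - 32*z - 3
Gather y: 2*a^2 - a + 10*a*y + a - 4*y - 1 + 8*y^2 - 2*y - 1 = 2*a^2 + 8*y^2 + y*(10*a - 6) - 2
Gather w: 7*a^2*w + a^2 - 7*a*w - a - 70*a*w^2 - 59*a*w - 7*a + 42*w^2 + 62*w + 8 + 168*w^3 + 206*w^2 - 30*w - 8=a^2 - 8*a + 168*w^3 + w^2*(248 - 70*a) + w*(7*a^2 - 66*a + 32)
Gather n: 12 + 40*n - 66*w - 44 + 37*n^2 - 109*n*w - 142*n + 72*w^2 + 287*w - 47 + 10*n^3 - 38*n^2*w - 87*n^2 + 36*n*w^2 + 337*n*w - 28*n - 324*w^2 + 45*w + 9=10*n^3 + n^2*(-38*w - 50) + n*(36*w^2 + 228*w - 130) - 252*w^2 + 266*w - 70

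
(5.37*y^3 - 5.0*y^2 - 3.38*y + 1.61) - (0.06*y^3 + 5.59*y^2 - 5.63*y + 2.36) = 5.31*y^3 - 10.59*y^2 + 2.25*y - 0.75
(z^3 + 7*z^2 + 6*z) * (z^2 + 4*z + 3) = z^5 + 11*z^4 + 37*z^3 + 45*z^2 + 18*z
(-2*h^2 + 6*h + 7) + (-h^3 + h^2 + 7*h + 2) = -h^3 - h^2 + 13*h + 9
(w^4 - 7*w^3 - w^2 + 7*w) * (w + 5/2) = w^5 - 9*w^4/2 - 37*w^3/2 + 9*w^2/2 + 35*w/2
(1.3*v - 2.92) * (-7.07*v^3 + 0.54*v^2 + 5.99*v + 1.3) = -9.191*v^4 + 21.3464*v^3 + 6.2102*v^2 - 15.8008*v - 3.796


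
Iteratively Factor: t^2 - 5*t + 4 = (t - 1)*(t - 4)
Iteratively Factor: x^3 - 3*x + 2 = (x + 2)*(x^2 - 2*x + 1) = (x - 1)*(x + 2)*(x - 1)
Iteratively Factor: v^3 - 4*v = (v - 2)*(v^2 + 2*v) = (v - 2)*(v + 2)*(v)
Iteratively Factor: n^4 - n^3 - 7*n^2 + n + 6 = (n - 1)*(n^3 - 7*n - 6) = (n - 1)*(n + 1)*(n^2 - n - 6) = (n - 3)*(n - 1)*(n + 1)*(n + 2)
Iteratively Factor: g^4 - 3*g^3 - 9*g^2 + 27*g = (g + 3)*(g^3 - 6*g^2 + 9*g) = (g - 3)*(g + 3)*(g^2 - 3*g) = (g - 3)^2*(g + 3)*(g)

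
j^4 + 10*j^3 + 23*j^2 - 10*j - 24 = (j - 1)*(j + 1)*(j + 4)*(j + 6)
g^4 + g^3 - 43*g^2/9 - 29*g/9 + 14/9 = (g - 2)*(g - 1/3)*(g + 1)*(g + 7/3)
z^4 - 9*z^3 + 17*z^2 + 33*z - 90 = (z - 5)*(z - 3)^2*(z + 2)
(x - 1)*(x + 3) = x^2 + 2*x - 3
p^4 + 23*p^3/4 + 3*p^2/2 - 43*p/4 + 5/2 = (p - 1)*(p - 1/4)*(p + 2)*(p + 5)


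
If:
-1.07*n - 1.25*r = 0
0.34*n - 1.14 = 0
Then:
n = 3.35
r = -2.87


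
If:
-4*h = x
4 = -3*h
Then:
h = -4/3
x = 16/3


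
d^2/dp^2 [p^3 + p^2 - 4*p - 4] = 6*p + 2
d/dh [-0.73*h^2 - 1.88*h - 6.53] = -1.46*h - 1.88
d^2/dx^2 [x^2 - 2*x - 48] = 2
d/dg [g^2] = 2*g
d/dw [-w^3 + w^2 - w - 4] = -3*w^2 + 2*w - 1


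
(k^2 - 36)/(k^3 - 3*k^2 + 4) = (k^2 - 36)/(k^3 - 3*k^2 + 4)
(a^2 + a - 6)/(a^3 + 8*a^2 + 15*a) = (a - 2)/(a*(a + 5))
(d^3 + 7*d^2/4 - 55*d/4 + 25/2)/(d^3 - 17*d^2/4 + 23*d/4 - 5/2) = (d + 5)/(d - 1)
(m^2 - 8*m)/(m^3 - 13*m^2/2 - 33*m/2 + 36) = 2*m/(2*m^2 + 3*m - 9)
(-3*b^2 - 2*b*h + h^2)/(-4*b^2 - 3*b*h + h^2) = (3*b - h)/(4*b - h)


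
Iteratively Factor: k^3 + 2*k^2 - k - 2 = (k - 1)*(k^2 + 3*k + 2) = (k - 1)*(k + 2)*(k + 1)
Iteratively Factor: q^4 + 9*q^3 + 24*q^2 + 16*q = (q + 4)*(q^3 + 5*q^2 + 4*q) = q*(q + 4)*(q^2 + 5*q + 4) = q*(q + 4)^2*(q + 1)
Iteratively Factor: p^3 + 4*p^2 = (p + 4)*(p^2) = p*(p + 4)*(p)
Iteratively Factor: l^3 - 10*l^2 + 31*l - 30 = (l - 5)*(l^2 - 5*l + 6) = (l - 5)*(l - 2)*(l - 3)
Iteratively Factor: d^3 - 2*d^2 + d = (d)*(d^2 - 2*d + 1) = d*(d - 1)*(d - 1)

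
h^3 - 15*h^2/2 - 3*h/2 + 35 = (h - 7)*(h - 5/2)*(h + 2)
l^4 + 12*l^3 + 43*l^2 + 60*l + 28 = (l + 1)*(l + 2)^2*(l + 7)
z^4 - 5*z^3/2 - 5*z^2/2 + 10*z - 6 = (z - 2)*(z - 3/2)*(z - 1)*(z + 2)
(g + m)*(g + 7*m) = g^2 + 8*g*m + 7*m^2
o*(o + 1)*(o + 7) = o^3 + 8*o^2 + 7*o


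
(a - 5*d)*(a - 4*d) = a^2 - 9*a*d + 20*d^2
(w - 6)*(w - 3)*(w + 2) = w^3 - 7*w^2 + 36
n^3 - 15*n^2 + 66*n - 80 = (n - 8)*(n - 5)*(n - 2)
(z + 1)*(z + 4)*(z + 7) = z^3 + 12*z^2 + 39*z + 28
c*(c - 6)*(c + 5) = c^3 - c^2 - 30*c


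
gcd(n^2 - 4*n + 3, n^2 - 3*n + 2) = n - 1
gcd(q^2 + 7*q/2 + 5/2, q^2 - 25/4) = q + 5/2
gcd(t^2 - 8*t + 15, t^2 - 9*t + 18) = t - 3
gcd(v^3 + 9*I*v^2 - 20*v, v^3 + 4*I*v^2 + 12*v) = v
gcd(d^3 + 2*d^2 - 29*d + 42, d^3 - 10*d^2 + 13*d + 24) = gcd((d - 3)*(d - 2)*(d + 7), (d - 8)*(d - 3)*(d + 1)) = d - 3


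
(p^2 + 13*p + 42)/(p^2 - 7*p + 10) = (p^2 + 13*p + 42)/(p^2 - 7*p + 10)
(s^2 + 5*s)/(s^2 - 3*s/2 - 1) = 2*s*(s + 5)/(2*s^2 - 3*s - 2)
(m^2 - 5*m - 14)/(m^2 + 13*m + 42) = (m^2 - 5*m - 14)/(m^2 + 13*m + 42)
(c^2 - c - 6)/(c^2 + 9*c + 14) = (c - 3)/(c + 7)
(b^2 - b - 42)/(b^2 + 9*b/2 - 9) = 2*(b - 7)/(2*b - 3)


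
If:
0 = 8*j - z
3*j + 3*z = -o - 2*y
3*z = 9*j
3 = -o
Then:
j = 0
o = -3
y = 3/2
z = 0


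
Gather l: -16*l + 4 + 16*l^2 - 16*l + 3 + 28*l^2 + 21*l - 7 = 44*l^2 - 11*l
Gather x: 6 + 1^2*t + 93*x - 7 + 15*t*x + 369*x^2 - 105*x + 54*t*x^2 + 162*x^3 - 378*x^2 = t + 162*x^3 + x^2*(54*t - 9) + x*(15*t - 12) - 1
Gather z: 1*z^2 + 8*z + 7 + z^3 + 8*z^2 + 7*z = z^3 + 9*z^2 + 15*z + 7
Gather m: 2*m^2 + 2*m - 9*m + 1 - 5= 2*m^2 - 7*m - 4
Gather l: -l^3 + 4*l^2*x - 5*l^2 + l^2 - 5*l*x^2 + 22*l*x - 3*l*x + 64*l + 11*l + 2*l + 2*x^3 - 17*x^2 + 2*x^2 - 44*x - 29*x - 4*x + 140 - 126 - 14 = -l^3 + l^2*(4*x - 4) + l*(-5*x^2 + 19*x + 77) + 2*x^3 - 15*x^2 - 77*x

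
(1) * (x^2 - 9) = x^2 - 9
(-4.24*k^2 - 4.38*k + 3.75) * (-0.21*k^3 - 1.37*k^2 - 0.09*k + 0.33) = 0.8904*k^5 + 6.7286*k^4 + 5.5947*k^3 - 6.1425*k^2 - 1.7829*k + 1.2375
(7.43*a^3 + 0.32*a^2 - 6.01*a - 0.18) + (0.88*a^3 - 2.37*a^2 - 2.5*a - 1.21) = 8.31*a^3 - 2.05*a^2 - 8.51*a - 1.39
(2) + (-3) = -1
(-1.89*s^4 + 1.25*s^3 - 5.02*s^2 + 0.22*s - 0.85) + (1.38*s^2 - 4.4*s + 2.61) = -1.89*s^4 + 1.25*s^3 - 3.64*s^2 - 4.18*s + 1.76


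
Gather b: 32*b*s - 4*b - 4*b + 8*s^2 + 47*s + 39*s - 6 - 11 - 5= b*(32*s - 8) + 8*s^2 + 86*s - 22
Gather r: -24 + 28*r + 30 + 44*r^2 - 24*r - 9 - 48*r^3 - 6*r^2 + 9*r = -48*r^3 + 38*r^2 + 13*r - 3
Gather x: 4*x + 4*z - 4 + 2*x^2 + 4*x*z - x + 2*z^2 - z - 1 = 2*x^2 + x*(4*z + 3) + 2*z^2 + 3*z - 5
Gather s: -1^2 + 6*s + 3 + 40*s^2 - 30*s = 40*s^2 - 24*s + 2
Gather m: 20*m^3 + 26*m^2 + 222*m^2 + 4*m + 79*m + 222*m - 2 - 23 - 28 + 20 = 20*m^3 + 248*m^2 + 305*m - 33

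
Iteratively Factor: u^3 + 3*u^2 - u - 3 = (u - 1)*(u^2 + 4*u + 3) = (u - 1)*(u + 3)*(u + 1)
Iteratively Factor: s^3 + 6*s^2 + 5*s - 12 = (s - 1)*(s^2 + 7*s + 12) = (s - 1)*(s + 4)*(s + 3)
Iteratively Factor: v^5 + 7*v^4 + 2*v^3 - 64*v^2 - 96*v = (v + 4)*(v^4 + 3*v^3 - 10*v^2 - 24*v) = (v + 2)*(v + 4)*(v^3 + v^2 - 12*v) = (v - 3)*(v + 2)*(v + 4)*(v^2 + 4*v) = (v - 3)*(v + 2)*(v + 4)^2*(v)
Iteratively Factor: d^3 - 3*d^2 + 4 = (d - 2)*(d^2 - d - 2) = (d - 2)*(d + 1)*(d - 2)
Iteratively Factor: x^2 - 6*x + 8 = (x - 2)*(x - 4)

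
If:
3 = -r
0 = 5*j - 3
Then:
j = 3/5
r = -3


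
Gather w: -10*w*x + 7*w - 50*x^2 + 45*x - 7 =w*(7 - 10*x) - 50*x^2 + 45*x - 7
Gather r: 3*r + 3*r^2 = 3*r^2 + 3*r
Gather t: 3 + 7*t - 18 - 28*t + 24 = 9 - 21*t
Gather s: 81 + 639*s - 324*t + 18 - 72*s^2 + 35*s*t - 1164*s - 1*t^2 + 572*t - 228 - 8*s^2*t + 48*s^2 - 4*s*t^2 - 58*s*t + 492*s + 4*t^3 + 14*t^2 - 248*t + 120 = s^2*(-8*t - 24) + s*(-4*t^2 - 23*t - 33) + 4*t^3 + 13*t^2 - 9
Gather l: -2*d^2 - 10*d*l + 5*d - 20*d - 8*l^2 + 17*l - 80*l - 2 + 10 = -2*d^2 - 15*d - 8*l^2 + l*(-10*d - 63) + 8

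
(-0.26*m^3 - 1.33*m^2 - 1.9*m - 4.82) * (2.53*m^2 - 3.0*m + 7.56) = -0.6578*m^5 - 2.5849*m^4 - 2.7826*m^3 - 16.5494*m^2 + 0.0960000000000019*m - 36.4392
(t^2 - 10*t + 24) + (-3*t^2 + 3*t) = -2*t^2 - 7*t + 24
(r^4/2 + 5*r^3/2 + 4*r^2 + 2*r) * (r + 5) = r^5/2 + 5*r^4 + 33*r^3/2 + 22*r^2 + 10*r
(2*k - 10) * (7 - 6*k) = -12*k^2 + 74*k - 70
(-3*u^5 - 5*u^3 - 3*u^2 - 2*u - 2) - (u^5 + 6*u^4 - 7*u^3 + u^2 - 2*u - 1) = -4*u^5 - 6*u^4 + 2*u^3 - 4*u^2 - 1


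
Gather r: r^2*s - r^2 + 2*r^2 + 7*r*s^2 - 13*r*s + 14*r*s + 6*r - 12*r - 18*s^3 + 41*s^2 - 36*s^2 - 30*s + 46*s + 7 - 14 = r^2*(s + 1) + r*(7*s^2 + s - 6) - 18*s^3 + 5*s^2 + 16*s - 7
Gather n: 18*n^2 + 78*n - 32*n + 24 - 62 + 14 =18*n^2 + 46*n - 24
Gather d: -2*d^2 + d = -2*d^2 + d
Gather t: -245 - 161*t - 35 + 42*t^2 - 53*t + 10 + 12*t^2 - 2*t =54*t^2 - 216*t - 270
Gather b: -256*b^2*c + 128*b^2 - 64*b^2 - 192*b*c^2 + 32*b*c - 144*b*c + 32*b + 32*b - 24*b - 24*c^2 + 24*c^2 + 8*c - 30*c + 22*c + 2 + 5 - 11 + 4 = b^2*(64 - 256*c) + b*(-192*c^2 - 112*c + 40)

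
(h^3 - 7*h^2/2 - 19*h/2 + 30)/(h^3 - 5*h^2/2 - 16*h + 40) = (h + 3)/(h + 4)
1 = 1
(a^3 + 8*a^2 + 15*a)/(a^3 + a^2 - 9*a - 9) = a*(a + 5)/(a^2 - 2*a - 3)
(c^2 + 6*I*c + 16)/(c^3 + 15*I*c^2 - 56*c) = (c - 2*I)/(c*(c + 7*I))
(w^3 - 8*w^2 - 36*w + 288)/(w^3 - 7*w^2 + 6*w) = (w^2 - 2*w - 48)/(w*(w - 1))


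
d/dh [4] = 0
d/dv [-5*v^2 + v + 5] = 1 - 10*v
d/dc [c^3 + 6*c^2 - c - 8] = 3*c^2 + 12*c - 1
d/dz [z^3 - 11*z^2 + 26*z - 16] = 3*z^2 - 22*z + 26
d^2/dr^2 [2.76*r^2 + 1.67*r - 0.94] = 5.52000000000000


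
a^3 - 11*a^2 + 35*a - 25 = (a - 5)^2*(a - 1)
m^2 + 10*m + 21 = (m + 3)*(m + 7)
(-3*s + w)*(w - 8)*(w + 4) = -3*s*w^2 + 12*s*w + 96*s + w^3 - 4*w^2 - 32*w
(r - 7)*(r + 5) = r^2 - 2*r - 35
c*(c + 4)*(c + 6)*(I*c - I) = I*c^4 + 9*I*c^3 + 14*I*c^2 - 24*I*c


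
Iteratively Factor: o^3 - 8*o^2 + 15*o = (o - 3)*(o^2 - 5*o) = o*(o - 3)*(o - 5)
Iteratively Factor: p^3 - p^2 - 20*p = (p - 5)*(p^2 + 4*p) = (p - 5)*(p + 4)*(p)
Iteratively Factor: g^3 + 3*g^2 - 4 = (g + 2)*(g^2 + g - 2) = (g - 1)*(g + 2)*(g + 2)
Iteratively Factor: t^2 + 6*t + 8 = (t + 2)*(t + 4)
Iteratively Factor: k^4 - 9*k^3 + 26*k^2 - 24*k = (k)*(k^3 - 9*k^2 + 26*k - 24) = k*(k - 3)*(k^2 - 6*k + 8) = k*(k - 4)*(k - 3)*(k - 2)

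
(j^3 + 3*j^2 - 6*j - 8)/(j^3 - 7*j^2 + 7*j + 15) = (j^2 + 2*j - 8)/(j^2 - 8*j + 15)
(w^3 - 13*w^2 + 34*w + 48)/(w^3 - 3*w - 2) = (w^2 - 14*w + 48)/(w^2 - w - 2)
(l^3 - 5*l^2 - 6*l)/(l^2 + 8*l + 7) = l*(l - 6)/(l + 7)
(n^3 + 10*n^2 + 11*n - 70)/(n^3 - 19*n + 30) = (n + 7)/(n - 3)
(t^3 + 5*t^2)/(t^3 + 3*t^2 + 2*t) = t*(t + 5)/(t^2 + 3*t + 2)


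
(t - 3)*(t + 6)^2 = t^3 + 9*t^2 - 108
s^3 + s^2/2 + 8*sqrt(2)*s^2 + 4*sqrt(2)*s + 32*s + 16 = (s + 1/2)*(s + 4*sqrt(2))^2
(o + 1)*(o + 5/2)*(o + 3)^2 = o^4 + 19*o^3/2 + 65*o^2/2 + 93*o/2 + 45/2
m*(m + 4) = m^2 + 4*m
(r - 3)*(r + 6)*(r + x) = r^3 + r^2*x + 3*r^2 + 3*r*x - 18*r - 18*x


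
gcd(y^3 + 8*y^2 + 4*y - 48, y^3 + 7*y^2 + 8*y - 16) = y + 4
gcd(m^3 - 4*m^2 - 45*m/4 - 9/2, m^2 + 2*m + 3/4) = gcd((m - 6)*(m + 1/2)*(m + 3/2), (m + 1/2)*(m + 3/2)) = m^2 + 2*m + 3/4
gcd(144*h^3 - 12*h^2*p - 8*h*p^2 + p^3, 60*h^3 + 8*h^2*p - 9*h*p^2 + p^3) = -6*h + p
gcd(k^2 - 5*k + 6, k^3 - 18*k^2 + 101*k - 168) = k - 3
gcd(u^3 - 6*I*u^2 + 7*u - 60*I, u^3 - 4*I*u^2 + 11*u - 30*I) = u^2 - 2*I*u + 15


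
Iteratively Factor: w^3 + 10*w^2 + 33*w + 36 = (w + 3)*(w^2 + 7*w + 12) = (w + 3)*(w + 4)*(w + 3)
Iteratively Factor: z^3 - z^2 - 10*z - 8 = (z + 1)*(z^2 - 2*z - 8) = (z + 1)*(z + 2)*(z - 4)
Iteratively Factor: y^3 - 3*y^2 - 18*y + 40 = (y - 2)*(y^2 - y - 20) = (y - 2)*(y + 4)*(y - 5)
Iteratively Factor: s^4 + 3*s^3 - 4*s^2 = (s - 1)*(s^3 + 4*s^2) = s*(s - 1)*(s^2 + 4*s) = s^2*(s - 1)*(s + 4)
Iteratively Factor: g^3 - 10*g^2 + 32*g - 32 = (g - 4)*(g^2 - 6*g + 8) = (g - 4)^2*(g - 2)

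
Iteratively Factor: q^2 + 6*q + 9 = (q + 3)*(q + 3)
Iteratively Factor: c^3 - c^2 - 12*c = (c - 4)*(c^2 + 3*c) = (c - 4)*(c + 3)*(c)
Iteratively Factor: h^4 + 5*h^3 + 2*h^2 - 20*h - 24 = (h + 3)*(h^3 + 2*h^2 - 4*h - 8) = (h + 2)*(h + 3)*(h^2 - 4) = (h + 2)^2*(h + 3)*(h - 2)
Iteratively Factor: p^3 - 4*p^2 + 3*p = (p - 3)*(p^2 - p) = p*(p - 3)*(p - 1)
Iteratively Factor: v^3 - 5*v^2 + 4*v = (v - 1)*(v^2 - 4*v) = (v - 4)*(v - 1)*(v)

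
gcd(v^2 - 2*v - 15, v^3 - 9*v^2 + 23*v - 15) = v - 5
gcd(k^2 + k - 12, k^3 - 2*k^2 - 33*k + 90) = k - 3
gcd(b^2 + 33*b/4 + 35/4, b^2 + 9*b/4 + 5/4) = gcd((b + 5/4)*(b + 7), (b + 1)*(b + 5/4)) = b + 5/4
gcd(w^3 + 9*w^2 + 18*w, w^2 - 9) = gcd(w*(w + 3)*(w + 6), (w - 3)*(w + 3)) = w + 3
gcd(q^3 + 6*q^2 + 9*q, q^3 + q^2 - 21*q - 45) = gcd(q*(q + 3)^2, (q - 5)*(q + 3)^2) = q^2 + 6*q + 9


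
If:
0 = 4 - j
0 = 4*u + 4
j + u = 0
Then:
No Solution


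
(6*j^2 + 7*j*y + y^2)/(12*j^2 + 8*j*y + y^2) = (j + y)/(2*j + y)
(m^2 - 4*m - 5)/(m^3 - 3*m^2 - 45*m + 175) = (m + 1)/(m^2 + 2*m - 35)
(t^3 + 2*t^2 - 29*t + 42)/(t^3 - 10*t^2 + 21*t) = (t^2 + 5*t - 14)/(t*(t - 7))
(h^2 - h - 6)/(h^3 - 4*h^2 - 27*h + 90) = (h + 2)/(h^2 - h - 30)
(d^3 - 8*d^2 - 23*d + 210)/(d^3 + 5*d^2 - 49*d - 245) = (d - 6)/(d + 7)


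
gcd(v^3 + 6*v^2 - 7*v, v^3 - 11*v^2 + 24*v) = v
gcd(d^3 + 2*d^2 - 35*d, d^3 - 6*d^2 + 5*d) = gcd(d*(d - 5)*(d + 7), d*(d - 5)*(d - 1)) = d^2 - 5*d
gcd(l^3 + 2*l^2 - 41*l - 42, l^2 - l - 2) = l + 1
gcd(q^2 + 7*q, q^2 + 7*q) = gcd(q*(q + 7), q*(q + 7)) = q^2 + 7*q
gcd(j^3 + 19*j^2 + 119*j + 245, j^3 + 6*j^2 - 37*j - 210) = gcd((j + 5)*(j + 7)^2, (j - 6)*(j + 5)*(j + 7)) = j^2 + 12*j + 35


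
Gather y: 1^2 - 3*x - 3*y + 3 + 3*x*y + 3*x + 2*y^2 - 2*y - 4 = 2*y^2 + y*(3*x - 5)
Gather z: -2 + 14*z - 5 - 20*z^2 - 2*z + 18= -20*z^2 + 12*z + 11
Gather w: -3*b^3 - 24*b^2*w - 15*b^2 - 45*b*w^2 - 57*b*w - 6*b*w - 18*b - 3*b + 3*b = -3*b^3 - 15*b^2 - 45*b*w^2 - 18*b + w*(-24*b^2 - 63*b)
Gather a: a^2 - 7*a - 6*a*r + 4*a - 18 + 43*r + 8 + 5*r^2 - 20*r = a^2 + a*(-6*r - 3) + 5*r^2 + 23*r - 10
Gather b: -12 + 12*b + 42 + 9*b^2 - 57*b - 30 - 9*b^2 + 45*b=0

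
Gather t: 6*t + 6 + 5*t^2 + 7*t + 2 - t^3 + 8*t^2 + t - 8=-t^3 + 13*t^2 + 14*t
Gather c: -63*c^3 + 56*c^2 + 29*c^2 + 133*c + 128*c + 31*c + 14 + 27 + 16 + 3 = -63*c^3 + 85*c^2 + 292*c + 60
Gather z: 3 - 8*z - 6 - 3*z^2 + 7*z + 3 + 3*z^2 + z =0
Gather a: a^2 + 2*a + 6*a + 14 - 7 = a^2 + 8*a + 7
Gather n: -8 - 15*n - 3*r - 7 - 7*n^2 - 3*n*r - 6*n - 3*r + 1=-7*n^2 + n*(-3*r - 21) - 6*r - 14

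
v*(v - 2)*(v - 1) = v^3 - 3*v^2 + 2*v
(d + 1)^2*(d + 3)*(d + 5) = d^4 + 10*d^3 + 32*d^2 + 38*d + 15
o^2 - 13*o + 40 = (o - 8)*(o - 5)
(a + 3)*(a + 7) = a^2 + 10*a + 21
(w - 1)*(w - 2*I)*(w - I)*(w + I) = w^4 - w^3 - 2*I*w^3 + w^2 + 2*I*w^2 - w - 2*I*w + 2*I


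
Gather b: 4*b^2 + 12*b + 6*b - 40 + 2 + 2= 4*b^2 + 18*b - 36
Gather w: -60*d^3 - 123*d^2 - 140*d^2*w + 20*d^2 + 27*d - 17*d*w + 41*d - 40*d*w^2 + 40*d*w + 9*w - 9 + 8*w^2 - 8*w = -60*d^3 - 103*d^2 + 68*d + w^2*(8 - 40*d) + w*(-140*d^2 + 23*d + 1) - 9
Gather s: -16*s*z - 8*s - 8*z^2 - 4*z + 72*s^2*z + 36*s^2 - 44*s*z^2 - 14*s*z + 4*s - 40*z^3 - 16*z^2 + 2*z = s^2*(72*z + 36) + s*(-44*z^2 - 30*z - 4) - 40*z^3 - 24*z^2 - 2*z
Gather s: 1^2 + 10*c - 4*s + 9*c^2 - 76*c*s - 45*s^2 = 9*c^2 + 10*c - 45*s^2 + s*(-76*c - 4) + 1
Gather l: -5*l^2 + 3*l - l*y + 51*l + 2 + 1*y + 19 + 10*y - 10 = -5*l^2 + l*(54 - y) + 11*y + 11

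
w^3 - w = w*(w - 1)*(w + 1)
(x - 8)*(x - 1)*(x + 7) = x^3 - 2*x^2 - 55*x + 56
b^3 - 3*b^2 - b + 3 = (b - 3)*(b - 1)*(b + 1)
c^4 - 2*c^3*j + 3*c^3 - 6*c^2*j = c^2*(c + 3)*(c - 2*j)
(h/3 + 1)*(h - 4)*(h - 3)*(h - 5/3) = h^4/3 - 17*h^3/9 - 7*h^2/9 + 17*h - 20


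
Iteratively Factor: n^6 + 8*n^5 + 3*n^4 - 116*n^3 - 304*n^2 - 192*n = (n + 4)*(n^5 + 4*n^4 - 13*n^3 - 64*n^2 - 48*n) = (n + 1)*(n + 4)*(n^4 + 3*n^3 - 16*n^2 - 48*n) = n*(n + 1)*(n + 4)*(n^3 + 3*n^2 - 16*n - 48) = n*(n + 1)*(n + 3)*(n + 4)*(n^2 - 16) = n*(n - 4)*(n + 1)*(n + 3)*(n + 4)*(n + 4)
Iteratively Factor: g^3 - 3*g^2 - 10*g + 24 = (g + 3)*(g^2 - 6*g + 8) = (g - 4)*(g + 3)*(g - 2)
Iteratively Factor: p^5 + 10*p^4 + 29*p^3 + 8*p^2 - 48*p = (p)*(p^4 + 10*p^3 + 29*p^2 + 8*p - 48) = p*(p + 4)*(p^3 + 6*p^2 + 5*p - 12) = p*(p + 4)^2*(p^2 + 2*p - 3) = p*(p + 3)*(p + 4)^2*(p - 1)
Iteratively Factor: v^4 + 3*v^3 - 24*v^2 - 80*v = (v)*(v^3 + 3*v^2 - 24*v - 80) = v*(v + 4)*(v^2 - v - 20) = v*(v - 5)*(v + 4)*(v + 4)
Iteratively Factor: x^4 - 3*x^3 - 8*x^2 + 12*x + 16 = (x - 4)*(x^3 + x^2 - 4*x - 4) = (x - 4)*(x - 2)*(x^2 + 3*x + 2) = (x - 4)*(x - 2)*(x + 1)*(x + 2)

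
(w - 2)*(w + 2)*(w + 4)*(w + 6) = w^4 + 10*w^3 + 20*w^2 - 40*w - 96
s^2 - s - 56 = (s - 8)*(s + 7)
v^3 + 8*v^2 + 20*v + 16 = (v + 2)^2*(v + 4)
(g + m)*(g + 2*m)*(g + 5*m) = g^3 + 8*g^2*m + 17*g*m^2 + 10*m^3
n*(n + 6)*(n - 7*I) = n^3 + 6*n^2 - 7*I*n^2 - 42*I*n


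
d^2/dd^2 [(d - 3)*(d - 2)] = 2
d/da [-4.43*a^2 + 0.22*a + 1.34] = 0.22 - 8.86*a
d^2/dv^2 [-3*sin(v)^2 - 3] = -6*cos(2*v)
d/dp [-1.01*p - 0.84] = -1.01000000000000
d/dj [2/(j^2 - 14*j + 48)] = 4*(7 - j)/(j^2 - 14*j + 48)^2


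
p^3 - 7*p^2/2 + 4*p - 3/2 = (p - 3/2)*(p - 1)^2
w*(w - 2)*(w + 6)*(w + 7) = w^4 + 11*w^3 + 16*w^2 - 84*w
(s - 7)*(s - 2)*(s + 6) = s^3 - 3*s^2 - 40*s + 84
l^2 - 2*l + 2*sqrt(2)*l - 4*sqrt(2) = (l - 2)*(l + 2*sqrt(2))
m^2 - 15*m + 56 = (m - 8)*(m - 7)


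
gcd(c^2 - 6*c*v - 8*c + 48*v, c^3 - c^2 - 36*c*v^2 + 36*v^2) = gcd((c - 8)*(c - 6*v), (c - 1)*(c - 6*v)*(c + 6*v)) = -c + 6*v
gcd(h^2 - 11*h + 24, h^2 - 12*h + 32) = h - 8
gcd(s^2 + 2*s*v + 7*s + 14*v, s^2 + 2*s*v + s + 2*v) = s + 2*v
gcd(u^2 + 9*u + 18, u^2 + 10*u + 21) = u + 3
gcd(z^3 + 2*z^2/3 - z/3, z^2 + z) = z^2 + z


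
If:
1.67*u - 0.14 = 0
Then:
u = 0.08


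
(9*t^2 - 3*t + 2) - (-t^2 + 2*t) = 10*t^2 - 5*t + 2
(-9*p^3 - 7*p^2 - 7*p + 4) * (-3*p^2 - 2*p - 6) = 27*p^5 + 39*p^4 + 89*p^3 + 44*p^2 + 34*p - 24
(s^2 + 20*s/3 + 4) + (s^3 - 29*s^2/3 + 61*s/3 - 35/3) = s^3 - 26*s^2/3 + 27*s - 23/3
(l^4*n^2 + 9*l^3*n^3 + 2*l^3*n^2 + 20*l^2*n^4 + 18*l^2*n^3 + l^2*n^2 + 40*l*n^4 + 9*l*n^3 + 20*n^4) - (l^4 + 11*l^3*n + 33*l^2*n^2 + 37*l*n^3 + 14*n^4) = l^4*n^2 - l^4 + 9*l^3*n^3 + 2*l^3*n^2 - 11*l^3*n + 20*l^2*n^4 + 18*l^2*n^3 - 32*l^2*n^2 + 40*l*n^4 - 28*l*n^3 + 6*n^4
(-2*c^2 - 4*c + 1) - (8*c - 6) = -2*c^2 - 12*c + 7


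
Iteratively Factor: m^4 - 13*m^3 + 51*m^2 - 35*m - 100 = (m - 4)*(m^3 - 9*m^2 + 15*m + 25) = (m - 5)*(m - 4)*(m^2 - 4*m - 5) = (m - 5)*(m - 4)*(m + 1)*(m - 5)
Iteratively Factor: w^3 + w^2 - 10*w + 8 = (w - 2)*(w^2 + 3*w - 4) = (w - 2)*(w + 4)*(w - 1)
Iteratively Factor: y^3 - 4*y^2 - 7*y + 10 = (y - 5)*(y^2 + y - 2) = (y - 5)*(y + 2)*(y - 1)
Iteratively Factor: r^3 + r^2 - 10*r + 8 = (r - 1)*(r^2 + 2*r - 8) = (r - 1)*(r + 4)*(r - 2)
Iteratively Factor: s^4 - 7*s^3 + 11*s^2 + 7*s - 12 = (s - 3)*(s^3 - 4*s^2 - s + 4) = (s - 3)*(s + 1)*(s^2 - 5*s + 4) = (s - 4)*(s - 3)*(s + 1)*(s - 1)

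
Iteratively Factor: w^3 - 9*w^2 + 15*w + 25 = (w + 1)*(w^2 - 10*w + 25) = (w - 5)*(w + 1)*(w - 5)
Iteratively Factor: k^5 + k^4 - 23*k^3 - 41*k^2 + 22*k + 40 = (k - 1)*(k^4 + 2*k^3 - 21*k^2 - 62*k - 40) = (k - 1)*(k + 1)*(k^3 + k^2 - 22*k - 40) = (k - 1)*(k + 1)*(k + 2)*(k^2 - k - 20) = (k - 5)*(k - 1)*(k + 1)*(k + 2)*(k + 4)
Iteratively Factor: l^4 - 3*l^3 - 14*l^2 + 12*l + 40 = (l + 2)*(l^3 - 5*l^2 - 4*l + 20) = (l - 2)*(l + 2)*(l^2 - 3*l - 10) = (l - 5)*(l - 2)*(l + 2)*(l + 2)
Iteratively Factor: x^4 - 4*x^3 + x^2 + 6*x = (x)*(x^3 - 4*x^2 + x + 6) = x*(x - 3)*(x^2 - x - 2) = x*(x - 3)*(x + 1)*(x - 2)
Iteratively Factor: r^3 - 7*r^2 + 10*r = (r - 5)*(r^2 - 2*r) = r*(r - 5)*(r - 2)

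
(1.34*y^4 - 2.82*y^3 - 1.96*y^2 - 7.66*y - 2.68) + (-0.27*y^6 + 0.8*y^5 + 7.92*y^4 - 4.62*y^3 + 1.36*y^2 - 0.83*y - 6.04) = -0.27*y^6 + 0.8*y^5 + 9.26*y^4 - 7.44*y^3 - 0.6*y^2 - 8.49*y - 8.72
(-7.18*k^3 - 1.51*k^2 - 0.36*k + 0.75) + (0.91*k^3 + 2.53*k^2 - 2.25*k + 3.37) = -6.27*k^3 + 1.02*k^2 - 2.61*k + 4.12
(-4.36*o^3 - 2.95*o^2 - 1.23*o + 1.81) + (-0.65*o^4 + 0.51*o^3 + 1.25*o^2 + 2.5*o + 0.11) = -0.65*o^4 - 3.85*o^3 - 1.7*o^2 + 1.27*o + 1.92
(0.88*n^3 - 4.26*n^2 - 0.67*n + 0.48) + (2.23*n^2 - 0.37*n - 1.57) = 0.88*n^3 - 2.03*n^2 - 1.04*n - 1.09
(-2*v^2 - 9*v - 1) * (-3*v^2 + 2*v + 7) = 6*v^4 + 23*v^3 - 29*v^2 - 65*v - 7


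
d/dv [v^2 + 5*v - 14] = 2*v + 5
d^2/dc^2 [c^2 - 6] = 2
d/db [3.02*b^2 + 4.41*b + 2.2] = 6.04*b + 4.41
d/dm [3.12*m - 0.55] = 3.12000000000000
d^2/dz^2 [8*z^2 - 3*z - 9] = 16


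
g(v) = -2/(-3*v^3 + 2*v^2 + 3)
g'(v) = -2*(9*v^2 - 4*v)/(-3*v^3 + 2*v^2 + 3)^2 = 2*v*(4 - 9*v)/(-3*v^3 + 2*v^2 + 3)^2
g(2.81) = 0.04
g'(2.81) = -0.05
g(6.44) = 0.00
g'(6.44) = -0.00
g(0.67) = -0.67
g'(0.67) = -0.30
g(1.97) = 0.16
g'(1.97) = -0.36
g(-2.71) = -0.03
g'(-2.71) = -0.03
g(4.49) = 0.01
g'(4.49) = -0.01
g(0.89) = -0.81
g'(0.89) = -1.17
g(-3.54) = -0.01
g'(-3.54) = -0.01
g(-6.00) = 0.00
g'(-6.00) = 0.00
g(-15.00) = 0.00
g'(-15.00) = 0.00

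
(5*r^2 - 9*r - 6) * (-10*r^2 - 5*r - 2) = -50*r^4 + 65*r^3 + 95*r^2 + 48*r + 12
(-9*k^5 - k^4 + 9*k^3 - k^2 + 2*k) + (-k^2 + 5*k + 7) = -9*k^5 - k^4 + 9*k^3 - 2*k^2 + 7*k + 7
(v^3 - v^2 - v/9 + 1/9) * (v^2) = v^5 - v^4 - v^3/9 + v^2/9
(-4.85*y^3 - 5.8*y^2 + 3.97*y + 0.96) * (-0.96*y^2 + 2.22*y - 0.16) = 4.656*y^5 - 5.199*y^4 - 15.9112*y^3 + 8.8198*y^2 + 1.496*y - 0.1536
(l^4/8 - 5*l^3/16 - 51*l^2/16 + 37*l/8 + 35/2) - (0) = l^4/8 - 5*l^3/16 - 51*l^2/16 + 37*l/8 + 35/2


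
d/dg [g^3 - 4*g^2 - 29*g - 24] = 3*g^2 - 8*g - 29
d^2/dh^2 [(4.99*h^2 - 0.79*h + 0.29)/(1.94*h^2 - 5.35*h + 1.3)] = (97.6359319999998*h^3 - 68.9600159999999*h^2 - 6.10517999999998*h + 21.01559)/(7.301384*h^6 - 60.40578*h^5 + 181.26099*h^4 - 234.086575*h^3 + 121.46355*h^2 - 27.1245*h + 2.197)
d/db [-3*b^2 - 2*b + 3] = -6*b - 2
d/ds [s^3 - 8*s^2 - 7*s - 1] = 3*s^2 - 16*s - 7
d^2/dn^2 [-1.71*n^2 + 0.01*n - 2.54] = -3.42000000000000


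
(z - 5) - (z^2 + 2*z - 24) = -z^2 - z + 19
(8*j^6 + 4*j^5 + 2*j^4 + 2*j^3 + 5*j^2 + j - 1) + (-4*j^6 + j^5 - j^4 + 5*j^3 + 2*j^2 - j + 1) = 4*j^6 + 5*j^5 + j^4 + 7*j^3 + 7*j^2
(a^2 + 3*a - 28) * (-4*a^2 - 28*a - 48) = -4*a^4 - 40*a^3 - 20*a^2 + 640*a + 1344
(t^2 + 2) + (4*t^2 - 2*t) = 5*t^2 - 2*t + 2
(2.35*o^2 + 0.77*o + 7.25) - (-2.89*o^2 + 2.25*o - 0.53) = 5.24*o^2 - 1.48*o + 7.78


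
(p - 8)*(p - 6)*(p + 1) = p^3 - 13*p^2 + 34*p + 48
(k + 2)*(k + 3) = k^2 + 5*k + 6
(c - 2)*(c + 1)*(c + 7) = c^3 + 6*c^2 - 9*c - 14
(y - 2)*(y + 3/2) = y^2 - y/2 - 3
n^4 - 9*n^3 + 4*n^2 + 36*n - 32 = (n - 8)*(n - 2)*(n - 1)*(n + 2)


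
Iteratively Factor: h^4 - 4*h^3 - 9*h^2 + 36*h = (h - 4)*(h^3 - 9*h) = h*(h - 4)*(h^2 - 9) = h*(h - 4)*(h - 3)*(h + 3)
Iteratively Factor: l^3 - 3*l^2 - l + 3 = (l - 1)*(l^2 - 2*l - 3) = (l - 1)*(l + 1)*(l - 3)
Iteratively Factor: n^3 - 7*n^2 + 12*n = (n - 3)*(n^2 - 4*n) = n*(n - 3)*(n - 4)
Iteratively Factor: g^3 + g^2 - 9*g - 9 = (g - 3)*(g^2 + 4*g + 3) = (g - 3)*(g + 1)*(g + 3)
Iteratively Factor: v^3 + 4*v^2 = (v)*(v^2 + 4*v) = v^2*(v + 4)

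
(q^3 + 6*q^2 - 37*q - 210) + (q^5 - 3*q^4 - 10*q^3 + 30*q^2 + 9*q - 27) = q^5 - 3*q^4 - 9*q^3 + 36*q^2 - 28*q - 237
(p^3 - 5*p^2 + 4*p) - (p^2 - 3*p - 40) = p^3 - 6*p^2 + 7*p + 40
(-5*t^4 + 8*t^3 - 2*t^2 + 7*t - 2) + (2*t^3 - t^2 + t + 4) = -5*t^4 + 10*t^3 - 3*t^2 + 8*t + 2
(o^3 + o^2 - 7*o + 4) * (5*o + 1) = 5*o^4 + 6*o^3 - 34*o^2 + 13*o + 4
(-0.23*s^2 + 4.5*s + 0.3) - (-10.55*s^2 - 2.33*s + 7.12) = 10.32*s^2 + 6.83*s - 6.82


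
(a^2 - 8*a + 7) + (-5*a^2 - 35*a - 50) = -4*a^2 - 43*a - 43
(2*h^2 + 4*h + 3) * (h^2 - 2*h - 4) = 2*h^4 - 13*h^2 - 22*h - 12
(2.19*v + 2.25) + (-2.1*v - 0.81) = 0.0899999999999999*v + 1.44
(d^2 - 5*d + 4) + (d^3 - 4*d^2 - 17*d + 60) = d^3 - 3*d^2 - 22*d + 64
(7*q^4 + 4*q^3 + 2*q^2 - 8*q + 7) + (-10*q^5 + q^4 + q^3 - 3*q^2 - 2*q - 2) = -10*q^5 + 8*q^4 + 5*q^3 - q^2 - 10*q + 5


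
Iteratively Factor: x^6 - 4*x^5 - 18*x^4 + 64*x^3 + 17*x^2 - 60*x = (x + 4)*(x^5 - 8*x^4 + 14*x^3 + 8*x^2 - 15*x) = (x + 1)*(x + 4)*(x^4 - 9*x^3 + 23*x^2 - 15*x) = (x - 5)*(x + 1)*(x + 4)*(x^3 - 4*x^2 + 3*x) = (x - 5)*(x - 1)*(x + 1)*(x + 4)*(x^2 - 3*x) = (x - 5)*(x - 3)*(x - 1)*(x + 1)*(x + 4)*(x)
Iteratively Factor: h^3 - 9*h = (h)*(h^2 - 9) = h*(h + 3)*(h - 3)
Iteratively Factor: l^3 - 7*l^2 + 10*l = (l - 2)*(l^2 - 5*l) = (l - 5)*(l - 2)*(l)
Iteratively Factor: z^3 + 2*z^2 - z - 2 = (z + 1)*(z^2 + z - 2) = (z + 1)*(z + 2)*(z - 1)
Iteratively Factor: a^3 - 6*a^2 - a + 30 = (a + 2)*(a^2 - 8*a + 15) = (a - 5)*(a + 2)*(a - 3)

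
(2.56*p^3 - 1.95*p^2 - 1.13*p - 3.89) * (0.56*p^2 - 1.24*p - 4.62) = 1.4336*p^5 - 4.2664*p^4 - 10.042*p^3 + 8.2318*p^2 + 10.0442*p + 17.9718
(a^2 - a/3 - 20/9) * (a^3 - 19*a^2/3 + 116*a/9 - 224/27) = a^5 - 20*a^4/3 + 115*a^3/9 + 40*a^2/27 - 2096*a/81 + 4480/243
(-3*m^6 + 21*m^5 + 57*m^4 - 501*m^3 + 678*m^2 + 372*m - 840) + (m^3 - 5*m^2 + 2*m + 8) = -3*m^6 + 21*m^5 + 57*m^4 - 500*m^3 + 673*m^2 + 374*m - 832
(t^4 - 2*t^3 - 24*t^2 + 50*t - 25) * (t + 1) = t^5 - t^4 - 26*t^3 + 26*t^2 + 25*t - 25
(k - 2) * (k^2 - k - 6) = k^3 - 3*k^2 - 4*k + 12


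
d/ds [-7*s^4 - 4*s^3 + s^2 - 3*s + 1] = -28*s^3 - 12*s^2 + 2*s - 3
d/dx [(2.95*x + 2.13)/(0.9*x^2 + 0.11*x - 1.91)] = (2.655*x^2 + 0.3245*x - (1.8*x + 0.11)*(2.95*x + 2.13) - 5.6345)/(0.9*x^2 + 0.11*x - 1.91)^2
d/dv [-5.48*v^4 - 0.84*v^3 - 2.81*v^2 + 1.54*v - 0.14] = -21.92*v^3 - 2.52*v^2 - 5.62*v + 1.54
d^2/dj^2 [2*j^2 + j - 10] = 4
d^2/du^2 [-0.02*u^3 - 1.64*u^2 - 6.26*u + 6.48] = -0.12*u - 3.28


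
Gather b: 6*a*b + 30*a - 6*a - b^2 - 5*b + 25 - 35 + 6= 24*a - b^2 + b*(6*a - 5) - 4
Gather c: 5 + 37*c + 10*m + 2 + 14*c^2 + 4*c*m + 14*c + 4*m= 14*c^2 + c*(4*m + 51) + 14*m + 7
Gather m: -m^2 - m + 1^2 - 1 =-m^2 - m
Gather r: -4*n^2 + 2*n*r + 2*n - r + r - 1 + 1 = -4*n^2 + 2*n*r + 2*n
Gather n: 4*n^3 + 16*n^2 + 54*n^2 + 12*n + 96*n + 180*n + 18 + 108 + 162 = 4*n^3 + 70*n^2 + 288*n + 288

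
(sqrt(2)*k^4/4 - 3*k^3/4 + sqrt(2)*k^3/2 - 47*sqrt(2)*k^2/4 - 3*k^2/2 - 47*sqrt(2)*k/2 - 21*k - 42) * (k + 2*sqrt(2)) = sqrt(2)*k^5/4 + k^4/4 + sqrt(2)*k^4/2 - 53*sqrt(2)*k^3/4 + k^3/2 - 68*k^2 - 53*sqrt(2)*k^2/2 - 136*k - 42*sqrt(2)*k - 84*sqrt(2)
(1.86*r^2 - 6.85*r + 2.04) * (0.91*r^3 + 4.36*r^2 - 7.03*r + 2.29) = 1.6926*r^5 + 1.8761*r^4 - 41.0854*r^3 + 61.3093*r^2 - 30.0277*r + 4.6716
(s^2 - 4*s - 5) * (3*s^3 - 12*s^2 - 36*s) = 3*s^5 - 24*s^4 - 3*s^3 + 204*s^2 + 180*s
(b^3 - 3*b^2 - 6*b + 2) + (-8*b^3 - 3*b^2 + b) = -7*b^3 - 6*b^2 - 5*b + 2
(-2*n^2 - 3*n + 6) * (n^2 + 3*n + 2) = -2*n^4 - 9*n^3 - 7*n^2 + 12*n + 12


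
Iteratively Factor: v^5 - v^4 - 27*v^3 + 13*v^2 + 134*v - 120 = (v - 2)*(v^4 + v^3 - 25*v^2 - 37*v + 60) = (v - 5)*(v - 2)*(v^3 + 6*v^2 + 5*v - 12) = (v - 5)*(v - 2)*(v + 3)*(v^2 + 3*v - 4) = (v - 5)*(v - 2)*(v - 1)*(v + 3)*(v + 4)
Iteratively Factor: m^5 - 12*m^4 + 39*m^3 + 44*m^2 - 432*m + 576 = (m + 3)*(m^4 - 15*m^3 + 84*m^2 - 208*m + 192) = (m - 4)*(m + 3)*(m^3 - 11*m^2 + 40*m - 48) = (m - 4)*(m - 3)*(m + 3)*(m^2 - 8*m + 16) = (m - 4)^2*(m - 3)*(m + 3)*(m - 4)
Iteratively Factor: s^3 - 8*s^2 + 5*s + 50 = (s - 5)*(s^2 - 3*s - 10) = (s - 5)*(s + 2)*(s - 5)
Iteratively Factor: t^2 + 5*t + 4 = (t + 4)*(t + 1)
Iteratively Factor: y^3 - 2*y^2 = (y)*(y^2 - 2*y) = y*(y - 2)*(y)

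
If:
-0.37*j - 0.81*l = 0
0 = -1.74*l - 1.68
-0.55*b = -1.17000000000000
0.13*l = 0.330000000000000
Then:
No Solution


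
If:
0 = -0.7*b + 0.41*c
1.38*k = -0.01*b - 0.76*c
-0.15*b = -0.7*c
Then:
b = 0.00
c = 0.00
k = 0.00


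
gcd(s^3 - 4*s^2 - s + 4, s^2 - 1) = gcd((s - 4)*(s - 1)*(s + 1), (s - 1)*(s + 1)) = s^2 - 1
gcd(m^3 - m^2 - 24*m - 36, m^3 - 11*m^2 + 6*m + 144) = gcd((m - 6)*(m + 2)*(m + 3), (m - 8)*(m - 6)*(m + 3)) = m^2 - 3*m - 18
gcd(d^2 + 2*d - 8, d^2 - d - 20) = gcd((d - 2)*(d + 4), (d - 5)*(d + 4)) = d + 4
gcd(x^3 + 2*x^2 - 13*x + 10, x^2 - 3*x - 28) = 1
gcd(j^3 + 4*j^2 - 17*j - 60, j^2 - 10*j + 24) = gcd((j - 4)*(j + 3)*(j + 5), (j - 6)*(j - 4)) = j - 4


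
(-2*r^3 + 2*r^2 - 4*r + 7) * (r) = -2*r^4 + 2*r^3 - 4*r^2 + 7*r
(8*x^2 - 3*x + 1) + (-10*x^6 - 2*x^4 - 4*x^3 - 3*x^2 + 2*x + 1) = -10*x^6 - 2*x^4 - 4*x^3 + 5*x^2 - x + 2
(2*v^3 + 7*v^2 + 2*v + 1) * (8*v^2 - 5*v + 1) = 16*v^5 + 46*v^4 - 17*v^3 + 5*v^2 - 3*v + 1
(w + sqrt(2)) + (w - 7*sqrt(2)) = 2*w - 6*sqrt(2)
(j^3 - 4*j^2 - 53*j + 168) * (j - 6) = j^4 - 10*j^3 - 29*j^2 + 486*j - 1008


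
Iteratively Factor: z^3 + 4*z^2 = (z)*(z^2 + 4*z) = z^2*(z + 4)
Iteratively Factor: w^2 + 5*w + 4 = (w + 4)*(w + 1)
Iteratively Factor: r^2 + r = (r + 1)*(r)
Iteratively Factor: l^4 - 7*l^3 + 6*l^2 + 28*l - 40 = (l - 5)*(l^3 - 2*l^2 - 4*l + 8) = (l - 5)*(l + 2)*(l^2 - 4*l + 4) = (l - 5)*(l - 2)*(l + 2)*(l - 2)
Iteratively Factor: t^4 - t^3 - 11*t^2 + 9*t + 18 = (t - 3)*(t^3 + 2*t^2 - 5*t - 6) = (t - 3)*(t + 1)*(t^2 + t - 6) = (t - 3)*(t + 1)*(t + 3)*(t - 2)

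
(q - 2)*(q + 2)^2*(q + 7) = q^4 + 9*q^3 + 10*q^2 - 36*q - 56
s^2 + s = s*(s + 1)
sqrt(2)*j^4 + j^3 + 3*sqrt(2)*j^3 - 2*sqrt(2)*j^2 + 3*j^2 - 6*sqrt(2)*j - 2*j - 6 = (j + 3)*(j - sqrt(2))*(j + sqrt(2))*(sqrt(2)*j + 1)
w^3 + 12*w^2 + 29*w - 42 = (w - 1)*(w + 6)*(w + 7)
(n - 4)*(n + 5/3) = n^2 - 7*n/3 - 20/3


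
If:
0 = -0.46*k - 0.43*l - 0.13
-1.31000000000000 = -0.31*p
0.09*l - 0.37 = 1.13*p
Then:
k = -53.72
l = 57.17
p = 4.23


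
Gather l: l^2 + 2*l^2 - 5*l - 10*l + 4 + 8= 3*l^2 - 15*l + 12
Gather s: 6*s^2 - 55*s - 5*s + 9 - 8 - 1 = 6*s^2 - 60*s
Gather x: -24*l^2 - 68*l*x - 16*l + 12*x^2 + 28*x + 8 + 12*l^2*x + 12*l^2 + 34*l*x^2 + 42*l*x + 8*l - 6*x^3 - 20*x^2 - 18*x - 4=-12*l^2 - 8*l - 6*x^3 + x^2*(34*l - 8) + x*(12*l^2 - 26*l + 10) + 4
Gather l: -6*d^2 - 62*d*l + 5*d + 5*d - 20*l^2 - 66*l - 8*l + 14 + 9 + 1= -6*d^2 + 10*d - 20*l^2 + l*(-62*d - 74) + 24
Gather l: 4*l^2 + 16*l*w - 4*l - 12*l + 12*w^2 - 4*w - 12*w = 4*l^2 + l*(16*w - 16) + 12*w^2 - 16*w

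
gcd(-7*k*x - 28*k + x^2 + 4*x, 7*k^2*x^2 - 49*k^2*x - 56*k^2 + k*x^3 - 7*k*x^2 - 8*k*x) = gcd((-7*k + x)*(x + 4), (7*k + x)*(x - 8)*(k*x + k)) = 1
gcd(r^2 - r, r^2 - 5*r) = r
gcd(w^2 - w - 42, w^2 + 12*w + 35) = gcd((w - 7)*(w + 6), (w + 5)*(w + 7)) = 1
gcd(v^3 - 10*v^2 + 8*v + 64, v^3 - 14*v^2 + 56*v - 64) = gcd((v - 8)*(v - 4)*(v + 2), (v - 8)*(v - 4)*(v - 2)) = v^2 - 12*v + 32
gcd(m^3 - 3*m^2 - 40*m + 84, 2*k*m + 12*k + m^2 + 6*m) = m + 6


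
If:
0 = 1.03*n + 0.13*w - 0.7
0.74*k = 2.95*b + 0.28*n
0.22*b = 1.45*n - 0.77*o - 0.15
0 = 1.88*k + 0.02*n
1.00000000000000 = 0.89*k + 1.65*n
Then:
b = -0.06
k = -0.01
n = 0.61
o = 0.97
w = 0.56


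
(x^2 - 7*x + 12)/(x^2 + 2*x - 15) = (x - 4)/(x + 5)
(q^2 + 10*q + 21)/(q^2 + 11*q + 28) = (q + 3)/(q + 4)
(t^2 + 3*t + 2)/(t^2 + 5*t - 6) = (t^2 + 3*t + 2)/(t^2 + 5*t - 6)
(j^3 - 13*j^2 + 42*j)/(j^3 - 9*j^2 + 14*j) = (j - 6)/(j - 2)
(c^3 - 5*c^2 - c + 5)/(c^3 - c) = (c - 5)/c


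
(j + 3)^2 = j^2 + 6*j + 9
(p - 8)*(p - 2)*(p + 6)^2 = p^4 + 2*p^3 - 68*p^2 - 168*p + 576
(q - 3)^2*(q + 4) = q^3 - 2*q^2 - 15*q + 36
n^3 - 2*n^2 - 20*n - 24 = (n - 6)*(n + 2)^2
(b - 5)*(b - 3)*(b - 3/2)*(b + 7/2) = b^4 - 6*b^3 - 25*b^2/4 + 72*b - 315/4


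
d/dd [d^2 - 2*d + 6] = 2*d - 2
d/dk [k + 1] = 1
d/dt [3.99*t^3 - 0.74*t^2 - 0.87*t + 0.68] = 11.97*t^2 - 1.48*t - 0.87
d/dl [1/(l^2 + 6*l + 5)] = 2*(-l - 3)/(l^2 + 6*l + 5)^2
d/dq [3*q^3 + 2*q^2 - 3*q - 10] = 9*q^2 + 4*q - 3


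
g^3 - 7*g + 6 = (g - 2)*(g - 1)*(g + 3)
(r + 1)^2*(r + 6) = r^3 + 8*r^2 + 13*r + 6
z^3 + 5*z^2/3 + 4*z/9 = z*(z + 1/3)*(z + 4/3)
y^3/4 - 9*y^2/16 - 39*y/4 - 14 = (y/4 + 1)*(y - 8)*(y + 7/4)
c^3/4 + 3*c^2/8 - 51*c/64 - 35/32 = (c/4 + 1/2)*(c - 7/4)*(c + 5/4)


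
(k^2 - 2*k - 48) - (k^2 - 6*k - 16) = 4*k - 32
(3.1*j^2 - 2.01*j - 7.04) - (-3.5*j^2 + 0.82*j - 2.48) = 6.6*j^2 - 2.83*j - 4.56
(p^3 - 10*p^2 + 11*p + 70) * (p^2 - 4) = p^5 - 10*p^4 + 7*p^3 + 110*p^2 - 44*p - 280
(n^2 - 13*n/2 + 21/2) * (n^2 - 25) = n^4 - 13*n^3/2 - 29*n^2/2 + 325*n/2 - 525/2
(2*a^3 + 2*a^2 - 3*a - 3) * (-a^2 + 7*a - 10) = -2*a^5 + 12*a^4 - 3*a^3 - 38*a^2 + 9*a + 30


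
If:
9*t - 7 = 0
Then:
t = 7/9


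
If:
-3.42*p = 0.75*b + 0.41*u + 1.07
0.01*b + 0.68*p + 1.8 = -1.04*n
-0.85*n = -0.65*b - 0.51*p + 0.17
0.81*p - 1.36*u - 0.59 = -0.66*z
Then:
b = 0.131520687659467*z - 2.36727815295486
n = 0.0518417434485938*z - 1.8656295786954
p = 0.241069916724653 - 0.0812215000928414*z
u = 0.436919547738822*z - 0.290245123127229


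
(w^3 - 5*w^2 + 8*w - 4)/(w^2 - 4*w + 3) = (w^2 - 4*w + 4)/(w - 3)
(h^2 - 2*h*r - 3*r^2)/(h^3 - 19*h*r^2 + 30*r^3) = (-h - r)/(-h^2 - 3*h*r + 10*r^2)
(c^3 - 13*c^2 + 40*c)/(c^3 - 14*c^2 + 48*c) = (c - 5)/(c - 6)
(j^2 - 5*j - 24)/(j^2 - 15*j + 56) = (j + 3)/(j - 7)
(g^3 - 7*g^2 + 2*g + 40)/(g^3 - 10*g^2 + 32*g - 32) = (g^2 - 3*g - 10)/(g^2 - 6*g + 8)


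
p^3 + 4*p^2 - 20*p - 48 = (p - 4)*(p + 2)*(p + 6)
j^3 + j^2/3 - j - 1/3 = (j - 1)*(j + 1/3)*(j + 1)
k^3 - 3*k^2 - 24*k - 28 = (k - 7)*(k + 2)^2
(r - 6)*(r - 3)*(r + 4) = r^3 - 5*r^2 - 18*r + 72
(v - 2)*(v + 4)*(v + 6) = v^3 + 8*v^2 + 4*v - 48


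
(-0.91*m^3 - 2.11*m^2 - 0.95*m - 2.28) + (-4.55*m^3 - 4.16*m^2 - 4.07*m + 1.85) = -5.46*m^3 - 6.27*m^2 - 5.02*m - 0.43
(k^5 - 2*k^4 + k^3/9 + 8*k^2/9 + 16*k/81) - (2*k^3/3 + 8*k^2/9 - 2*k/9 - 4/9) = k^5 - 2*k^4 - 5*k^3/9 + 34*k/81 + 4/9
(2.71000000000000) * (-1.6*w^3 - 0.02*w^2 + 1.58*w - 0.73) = -4.336*w^3 - 0.0542*w^2 + 4.2818*w - 1.9783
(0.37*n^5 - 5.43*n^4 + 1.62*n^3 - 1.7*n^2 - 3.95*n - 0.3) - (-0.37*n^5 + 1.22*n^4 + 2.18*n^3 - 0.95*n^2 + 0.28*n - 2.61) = 0.74*n^5 - 6.65*n^4 - 0.56*n^3 - 0.75*n^2 - 4.23*n + 2.31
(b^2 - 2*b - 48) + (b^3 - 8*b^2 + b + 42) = b^3 - 7*b^2 - b - 6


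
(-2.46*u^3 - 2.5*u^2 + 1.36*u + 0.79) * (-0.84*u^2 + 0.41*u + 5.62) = 2.0664*u^5 + 1.0914*u^4 - 15.9926*u^3 - 14.156*u^2 + 7.9671*u + 4.4398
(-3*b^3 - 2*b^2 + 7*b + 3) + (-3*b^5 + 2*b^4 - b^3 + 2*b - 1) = -3*b^5 + 2*b^4 - 4*b^3 - 2*b^2 + 9*b + 2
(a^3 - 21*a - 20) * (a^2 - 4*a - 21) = a^5 - 4*a^4 - 42*a^3 + 64*a^2 + 521*a + 420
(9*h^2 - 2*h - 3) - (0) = 9*h^2 - 2*h - 3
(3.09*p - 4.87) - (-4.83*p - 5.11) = 7.92*p + 0.24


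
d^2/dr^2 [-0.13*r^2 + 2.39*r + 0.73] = -0.260000000000000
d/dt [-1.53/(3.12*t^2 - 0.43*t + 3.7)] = (9.5472*t - 0.6579)/(3.12*t^2 - 0.43*t + 3.7)^2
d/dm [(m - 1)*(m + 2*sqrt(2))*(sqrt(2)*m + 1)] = 3*sqrt(2)*m^2 - 2*sqrt(2)*m + 10*m - 5 + 2*sqrt(2)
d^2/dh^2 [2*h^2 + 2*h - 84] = 4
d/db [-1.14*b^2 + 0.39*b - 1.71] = 0.39 - 2.28*b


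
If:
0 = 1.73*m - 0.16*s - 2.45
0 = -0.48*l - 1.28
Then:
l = -2.67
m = 0.092485549132948*s + 1.41618497109827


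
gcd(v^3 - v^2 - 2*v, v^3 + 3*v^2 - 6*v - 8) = v^2 - v - 2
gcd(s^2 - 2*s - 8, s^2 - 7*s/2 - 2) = s - 4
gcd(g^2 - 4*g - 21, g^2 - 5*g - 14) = g - 7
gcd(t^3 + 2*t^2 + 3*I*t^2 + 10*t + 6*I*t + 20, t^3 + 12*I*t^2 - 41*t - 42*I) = 1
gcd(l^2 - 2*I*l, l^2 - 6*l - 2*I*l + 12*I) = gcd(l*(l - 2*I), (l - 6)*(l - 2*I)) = l - 2*I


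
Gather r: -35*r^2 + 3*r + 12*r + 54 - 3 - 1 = -35*r^2 + 15*r + 50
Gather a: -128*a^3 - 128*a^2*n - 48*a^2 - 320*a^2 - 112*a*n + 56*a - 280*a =-128*a^3 + a^2*(-128*n - 368) + a*(-112*n - 224)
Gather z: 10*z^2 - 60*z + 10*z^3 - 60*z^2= 10*z^3 - 50*z^2 - 60*z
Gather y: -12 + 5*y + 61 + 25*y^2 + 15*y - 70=25*y^2 + 20*y - 21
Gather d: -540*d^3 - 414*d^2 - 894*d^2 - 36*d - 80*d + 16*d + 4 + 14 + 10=-540*d^3 - 1308*d^2 - 100*d + 28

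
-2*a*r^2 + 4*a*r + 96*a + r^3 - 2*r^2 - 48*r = (-2*a + r)*(r - 8)*(r + 6)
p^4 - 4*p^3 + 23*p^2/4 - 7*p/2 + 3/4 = (p - 3/2)*(p - 1)^2*(p - 1/2)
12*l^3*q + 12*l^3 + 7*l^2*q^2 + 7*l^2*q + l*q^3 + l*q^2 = (3*l + q)*(4*l + q)*(l*q + l)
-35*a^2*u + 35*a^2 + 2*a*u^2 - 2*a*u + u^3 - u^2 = (-5*a + u)*(7*a + u)*(u - 1)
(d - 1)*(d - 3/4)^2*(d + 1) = d^4 - 3*d^3/2 - 7*d^2/16 + 3*d/2 - 9/16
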